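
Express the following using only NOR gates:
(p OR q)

((p NOR q) NOR (p NOR q))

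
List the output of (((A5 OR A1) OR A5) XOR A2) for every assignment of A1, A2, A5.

A1 | A2 | A5 | Output
---------------------
0 | 0 | 0 | 0
0 | 0 | 1 | 1
0 | 1 | 0 | 1
0 | 1 | 1 | 0
1 | 0 | 0 | 1
1 | 0 | 1 | 1
1 | 1 | 0 | 0
1 | 1 | 1 | 0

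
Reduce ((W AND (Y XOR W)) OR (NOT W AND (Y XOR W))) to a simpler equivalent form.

By distribution ((E AND v) OR (E AND NOT v) = E):
= (Y XOR W)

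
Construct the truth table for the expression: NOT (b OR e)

b | e | Output
--------------
0 | 0 | 1
0 | 1 | 0
1 | 0 | 0
1 | 1 | 0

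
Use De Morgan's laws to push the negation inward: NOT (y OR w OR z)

NOT y AND NOT w AND NOT z
De Morgan's: NOT(OR of terms) = AND of negations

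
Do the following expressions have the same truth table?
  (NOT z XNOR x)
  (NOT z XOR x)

No. Counterexample: with z=0, x=0, Expression 1 = 0 but Expression 2 = 1.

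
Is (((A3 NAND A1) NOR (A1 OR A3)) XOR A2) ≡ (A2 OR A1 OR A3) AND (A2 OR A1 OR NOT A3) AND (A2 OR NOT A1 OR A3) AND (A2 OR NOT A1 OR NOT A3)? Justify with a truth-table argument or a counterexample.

Yes, they are equivalent — the two output columns agree on all 8 assignments:
A2 | A1 | A3 | Expression 1 | Expression 2
------------------------------------------
0 | 0 | 0 | 0 | 0
0 | 0 | 1 | 0 | 0
0 | 1 | 0 | 0 | 0
0 | 1 | 1 | 0 | 0
1 | 0 | 0 | 1 | 1
1 | 0 | 1 | 1 | 1
1 | 1 | 0 | 1 | 1
1 | 1 | 1 | 1 | 1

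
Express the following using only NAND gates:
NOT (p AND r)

(((p NAND r) NAND (p NAND r)) NAND ((p NAND r) NAND (p NAND r)))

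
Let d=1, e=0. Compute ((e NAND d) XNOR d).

Substituting: ((0 NAND 1) XNOR 1)
= 1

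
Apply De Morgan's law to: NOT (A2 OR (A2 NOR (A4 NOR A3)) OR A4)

NOT A2 AND NOT (A2 NOR (A4 NOR A3)) AND NOT A4
De Morgan's: NOT(OR of terms) = AND of negations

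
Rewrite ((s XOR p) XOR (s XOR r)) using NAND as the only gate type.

((((s NAND (s NAND p)) NAND (p NAND (s NAND p))) NAND (((s NAND (s NAND p)) NAND (p NAND (s NAND p))) NAND ((s NAND (s NAND r)) NAND (r NAND (s NAND r))))) NAND (((s NAND (s NAND r)) NAND (r NAND (s NAND r))) NAND (((s NAND (s NAND p)) NAND (p NAND (s NAND p))) NAND ((s NAND (s NAND r)) NAND (r NAND (s NAND r))))))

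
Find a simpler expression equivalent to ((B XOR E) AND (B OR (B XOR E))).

By absorption (E AND (E OR v) = E):
= (B XOR E)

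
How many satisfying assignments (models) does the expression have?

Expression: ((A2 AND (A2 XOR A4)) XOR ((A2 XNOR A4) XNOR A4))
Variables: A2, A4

Satisfying assignments: (1,1)
Count: 1 out of 4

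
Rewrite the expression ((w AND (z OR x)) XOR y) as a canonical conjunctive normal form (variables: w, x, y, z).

(w OR x OR y OR z) AND (w OR x OR y OR NOT z) AND (w OR NOT x OR y OR z) AND (w OR NOT x OR y OR NOT z) AND (NOT w OR x OR y OR z) AND (NOT w OR x OR NOT y OR NOT z) AND (NOT w OR NOT x OR NOT y OR z) AND (NOT w OR NOT x OR NOT y OR NOT z)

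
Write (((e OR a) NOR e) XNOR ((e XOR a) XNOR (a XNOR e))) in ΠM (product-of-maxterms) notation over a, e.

ΠM(0) = (a OR e)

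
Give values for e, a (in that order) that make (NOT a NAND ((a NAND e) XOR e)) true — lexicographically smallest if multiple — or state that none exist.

e=0, a=1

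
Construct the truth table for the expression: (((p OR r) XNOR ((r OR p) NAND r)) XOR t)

r | t | p | Output
------------------
0 | 0 | 0 | 0
0 | 0 | 1 | 1
0 | 1 | 0 | 1
0 | 1 | 1 | 0
1 | 0 | 0 | 0
1 | 0 | 1 | 0
1 | 1 | 0 | 1
1 | 1 | 1 | 1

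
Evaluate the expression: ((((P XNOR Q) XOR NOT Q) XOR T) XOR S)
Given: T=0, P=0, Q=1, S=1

Substituting: ((((0 XNOR 1) XOR NOT 1) XOR 0) XOR 1)
= 1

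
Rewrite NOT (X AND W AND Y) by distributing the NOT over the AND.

NOT X OR NOT W OR NOT Y
De Morgan's: NOT(AND of terms) = OR of negations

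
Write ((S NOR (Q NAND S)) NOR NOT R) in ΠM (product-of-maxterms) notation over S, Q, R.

ΠM(0, 2, 4, 6) = (S OR Q OR R) AND (S OR NOT Q OR R) AND (NOT S OR Q OR R) AND (NOT S OR NOT Q OR R)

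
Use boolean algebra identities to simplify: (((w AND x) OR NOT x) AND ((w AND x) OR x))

By distribution ((E OR v) AND (E OR NOT v) = E):
= (w AND x)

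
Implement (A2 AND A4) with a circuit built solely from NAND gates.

((A2 NAND A4) NAND (A2 NAND A4))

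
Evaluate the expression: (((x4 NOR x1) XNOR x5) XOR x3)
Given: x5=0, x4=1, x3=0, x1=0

Substituting: (((1 NOR 0) XNOR 0) XOR 0)
= 1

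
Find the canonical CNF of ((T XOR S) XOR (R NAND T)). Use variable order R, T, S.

(R OR T OR NOT S) AND (R OR NOT T OR S) AND (NOT R OR T OR NOT S) AND (NOT R OR NOT T OR NOT S)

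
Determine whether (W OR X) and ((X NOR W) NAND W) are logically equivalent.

No. Counterexample: with X=0, W=0, Expression 1 = 0 but Expression 2 = 1.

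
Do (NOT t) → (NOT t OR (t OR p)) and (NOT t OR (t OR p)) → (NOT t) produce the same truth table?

No, Converse is not equivalent to original (counterexample: t=1, p=0, r=0)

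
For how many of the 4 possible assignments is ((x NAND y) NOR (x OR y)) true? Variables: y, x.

No assignment satisfies the expression.
Count: 0 out of 4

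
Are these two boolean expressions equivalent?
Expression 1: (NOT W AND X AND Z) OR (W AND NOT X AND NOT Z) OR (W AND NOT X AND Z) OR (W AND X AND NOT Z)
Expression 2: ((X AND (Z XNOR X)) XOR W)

Yes, they are equivalent — the two output columns agree on all 8 assignments:
W | X | Z | Expression 1 | Expression 2
---------------------------------------
0 | 0 | 0 | 0 | 0
0 | 0 | 1 | 0 | 0
0 | 1 | 0 | 0 | 0
0 | 1 | 1 | 1 | 1
1 | 0 | 0 | 1 | 1
1 | 0 | 1 | 1 | 1
1 | 1 | 0 | 1 | 1
1 | 1 | 1 | 0 | 0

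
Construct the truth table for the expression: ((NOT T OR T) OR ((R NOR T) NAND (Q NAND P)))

R | P | Q | T | Output
----------------------
0 | 0 | 0 | 0 | 1
0 | 0 | 0 | 1 | 1
0 | 0 | 1 | 0 | 1
0 | 0 | 1 | 1 | 1
0 | 1 | 0 | 0 | 1
0 | 1 | 0 | 1 | 1
0 | 1 | 1 | 0 | 1
0 | 1 | 1 | 1 | 1
1 | 0 | 0 | 0 | 1
1 | 0 | 0 | 1 | 1
1 | 0 | 1 | 0 | 1
1 | 0 | 1 | 1 | 1
1 | 1 | 0 | 0 | 1
1 | 1 | 0 | 1 | 1
1 | 1 | 1 | 0 | 1
1 | 1 | 1 | 1 | 1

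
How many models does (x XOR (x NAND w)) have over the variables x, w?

Satisfying assignments: (0,0), (0,1), (1,1)
Count: 3 out of 4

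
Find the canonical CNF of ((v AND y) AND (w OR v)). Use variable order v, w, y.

(v OR w OR y) AND (v OR w OR NOT y) AND (v OR NOT w OR y) AND (v OR NOT w OR NOT y) AND (NOT v OR w OR y) AND (NOT v OR NOT w OR y)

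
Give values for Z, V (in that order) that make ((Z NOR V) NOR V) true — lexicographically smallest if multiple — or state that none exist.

Z=1, V=0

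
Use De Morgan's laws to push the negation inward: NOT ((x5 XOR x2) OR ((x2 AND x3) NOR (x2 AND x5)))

NOT (x5 XOR x2) AND NOT ((x2 AND x3) NOR (x2 AND x5))
De Morgan's: NOT(OR of terms) = AND of negations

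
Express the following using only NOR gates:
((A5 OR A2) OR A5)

((((A5 NOR A2) NOR (A5 NOR A2)) NOR A5) NOR (((A5 NOR A2) NOR (A5 NOR A2)) NOR A5))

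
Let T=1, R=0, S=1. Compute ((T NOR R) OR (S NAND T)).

Substituting: ((1 NOR 0) OR (1 NAND 1))
= 0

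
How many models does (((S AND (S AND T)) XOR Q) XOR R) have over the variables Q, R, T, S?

Satisfying assignments: (0,0,1,1), (0,1,0,0), (0,1,0,1), (0,1,1,0), (1,0,0,0), (1,0,0,1), (1,0,1,0), (1,1,1,1)
Count: 8 out of 16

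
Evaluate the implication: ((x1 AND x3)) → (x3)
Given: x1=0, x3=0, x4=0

Antecedent ((x1 AND x3)) = 0; consequent (x3) = 0.
0 → 0 = 1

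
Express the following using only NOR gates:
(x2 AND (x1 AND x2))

((x2 NOR x2) NOR (((x1 NOR x1) NOR (x2 NOR x2)) NOR ((x1 NOR x1) NOR (x2 NOR x2))))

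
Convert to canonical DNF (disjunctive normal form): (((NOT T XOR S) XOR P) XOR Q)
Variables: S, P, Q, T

(NOT S AND NOT P AND NOT Q AND NOT T) OR (NOT S AND NOT P AND Q AND T) OR (NOT S AND P AND NOT Q AND T) OR (NOT S AND P AND Q AND NOT T) OR (S AND NOT P AND NOT Q AND T) OR (S AND NOT P AND Q AND NOT T) OR (S AND P AND NOT Q AND NOT T) OR (S AND P AND Q AND T)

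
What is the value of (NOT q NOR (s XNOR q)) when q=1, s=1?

Substituting: (NOT 1 NOR (1 XNOR 1))
= 0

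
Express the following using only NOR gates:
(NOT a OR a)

(((a NOR a) NOR a) NOR ((a NOR a) NOR a))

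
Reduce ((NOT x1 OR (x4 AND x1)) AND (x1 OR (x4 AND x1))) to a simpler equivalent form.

By distribution ((E OR v) AND (E OR NOT v) = E):
= (x4 AND x1)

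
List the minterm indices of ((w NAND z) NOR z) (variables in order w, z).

Σm() = FALSE (no minterms)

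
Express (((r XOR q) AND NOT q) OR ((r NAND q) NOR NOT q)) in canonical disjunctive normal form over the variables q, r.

(NOT q AND r) OR (q AND r)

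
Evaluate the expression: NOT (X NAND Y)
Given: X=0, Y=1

Substituting: NOT (0 NAND 1)
= 0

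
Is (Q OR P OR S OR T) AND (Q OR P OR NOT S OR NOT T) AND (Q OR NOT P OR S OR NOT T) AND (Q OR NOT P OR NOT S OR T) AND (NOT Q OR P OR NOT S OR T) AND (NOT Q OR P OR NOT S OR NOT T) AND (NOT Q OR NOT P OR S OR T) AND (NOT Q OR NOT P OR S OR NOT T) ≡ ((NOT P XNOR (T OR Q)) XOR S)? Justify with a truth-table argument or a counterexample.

Yes, they are equivalent — the two output columns agree on all 16 assignments:
Q | P | S | T | Expression 1 | Expression 2
-------------------------------------------
0 | 0 | 0 | 0 | 0 | 0
0 | 0 | 0 | 1 | 1 | 1
0 | 0 | 1 | 0 | 1 | 1
0 | 0 | 1 | 1 | 0 | 0
0 | 1 | 0 | 0 | 1 | 1
0 | 1 | 0 | 1 | 0 | 0
0 | 1 | 1 | 0 | 0 | 0
0 | 1 | 1 | 1 | 1 | 1
1 | 0 | 0 | 0 | 1 | 1
1 | 0 | 0 | 1 | 1 | 1
1 | 0 | 1 | 0 | 0 | 0
1 | 0 | 1 | 1 | 0 | 0
1 | 1 | 0 | 0 | 0 | 0
1 | 1 | 0 | 1 | 0 | 0
1 | 1 | 1 | 0 | 1 | 1
1 | 1 | 1 | 1 | 1 | 1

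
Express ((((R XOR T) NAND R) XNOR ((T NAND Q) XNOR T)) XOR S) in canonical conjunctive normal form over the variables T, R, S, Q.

(T OR R OR S OR Q) AND (T OR R OR S OR NOT Q) AND (T OR NOT R OR NOT S OR Q) AND (T OR NOT R OR NOT S OR NOT Q) AND (NOT T OR R OR S OR NOT Q) AND (NOT T OR R OR NOT S OR Q) AND (NOT T OR NOT R OR S OR NOT Q) AND (NOT T OR NOT R OR NOT S OR Q)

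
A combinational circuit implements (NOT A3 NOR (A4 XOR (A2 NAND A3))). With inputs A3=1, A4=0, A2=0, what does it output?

Substituting: (NOT 1 NOR (0 XOR (0 NAND 1)))
= 0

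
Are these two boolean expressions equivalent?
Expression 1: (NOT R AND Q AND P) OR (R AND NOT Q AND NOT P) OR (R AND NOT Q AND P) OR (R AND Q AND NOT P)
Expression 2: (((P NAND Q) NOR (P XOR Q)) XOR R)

Yes, they are equivalent — the two output columns agree on all 8 assignments:
R | Q | P | Expression 1 | Expression 2
---------------------------------------
0 | 0 | 0 | 0 | 0
0 | 0 | 1 | 0 | 0
0 | 1 | 0 | 0 | 0
0 | 1 | 1 | 1 | 1
1 | 0 | 0 | 1 | 1
1 | 0 | 1 | 1 | 1
1 | 1 | 0 | 1 | 1
1 | 1 | 1 | 0 | 0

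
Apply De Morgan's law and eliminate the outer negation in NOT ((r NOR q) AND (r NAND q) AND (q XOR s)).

NOT (r NOR q) OR NOT (r NAND q) OR NOT (q XOR s)
De Morgan's: NOT(AND of terms) = OR of negations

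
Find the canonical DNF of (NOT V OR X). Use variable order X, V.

(NOT X AND NOT V) OR (X AND NOT V) OR (X AND V)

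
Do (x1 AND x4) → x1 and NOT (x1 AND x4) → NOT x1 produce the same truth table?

No, Inverse is not equivalent to original (counterexample: x3=0, x4=0, x1=1)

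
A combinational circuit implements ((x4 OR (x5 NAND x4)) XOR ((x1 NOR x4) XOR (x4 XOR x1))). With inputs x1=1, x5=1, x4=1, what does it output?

Substituting: ((1 OR (1 NAND 1)) XOR ((1 NOR 1) XOR (1 XOR 1)))
= 1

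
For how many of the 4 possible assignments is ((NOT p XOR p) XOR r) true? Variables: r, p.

Satisfying assignments: (0,0), (0,1)
Count: 2 out of 4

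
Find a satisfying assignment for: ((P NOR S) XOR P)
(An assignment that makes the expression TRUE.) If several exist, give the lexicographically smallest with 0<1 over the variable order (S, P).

S=0, P=0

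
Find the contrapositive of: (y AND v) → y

Contrapositive: NOT y → NOT (y AND v)
Note: A statement and its contrapositive are logically equivalent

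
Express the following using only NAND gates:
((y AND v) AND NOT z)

((((y NAND v) NAND (y NAND v)) NAND (z NAND z)) NAND (((y NAND v) NAND (y NAND v)) NAND (z NAND z)))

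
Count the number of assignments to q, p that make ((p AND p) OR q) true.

Satisfying assignments: (0,1), (1,0), (1,1)
Count: 3 out of 4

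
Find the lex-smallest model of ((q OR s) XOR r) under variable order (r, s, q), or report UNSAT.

r=0, s=0, q=1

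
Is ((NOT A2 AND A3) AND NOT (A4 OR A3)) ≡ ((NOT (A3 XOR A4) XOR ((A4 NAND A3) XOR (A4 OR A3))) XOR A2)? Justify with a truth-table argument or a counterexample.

No. Counterexample: with A3=0, A2=1, A4=0, Expression 1 = 0 but Expression 2 = 1.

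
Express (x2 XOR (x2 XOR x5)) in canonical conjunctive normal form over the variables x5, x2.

(x5 OR x2) AND (x5 OR NOT x2)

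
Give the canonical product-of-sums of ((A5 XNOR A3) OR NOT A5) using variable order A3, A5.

ΠM(1) = (A3 OR NOT A5)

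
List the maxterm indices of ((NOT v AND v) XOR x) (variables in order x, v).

ΠM(0, 1) = (x OR v) AND (x OR NOT v)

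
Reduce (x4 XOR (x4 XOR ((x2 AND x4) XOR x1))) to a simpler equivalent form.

By XOR self-cancellation ((E XOR v) XOR v = E):
= ((x2 AND x4) XOR x1)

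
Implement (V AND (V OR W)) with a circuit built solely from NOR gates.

((V NOR V) NOR (((V NOR W) NOR (V NOR W)) NOR ((V NOR W) NOR (V NOR W))))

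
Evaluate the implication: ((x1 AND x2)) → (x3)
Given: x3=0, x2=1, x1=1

Antecedent ((x1 AND x2)) = 1; consequent (x3) = 0.
1 → 0 = 0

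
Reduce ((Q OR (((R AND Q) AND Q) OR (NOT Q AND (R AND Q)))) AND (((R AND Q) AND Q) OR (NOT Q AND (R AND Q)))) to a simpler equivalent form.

By absorption (E AND (E OR v) = E) then distribution ((E AND v) OR (E AND NOT v) = E):
= (R AND Q)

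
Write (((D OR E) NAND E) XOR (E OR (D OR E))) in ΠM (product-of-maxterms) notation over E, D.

ΠM(1) = (E OR NOT D)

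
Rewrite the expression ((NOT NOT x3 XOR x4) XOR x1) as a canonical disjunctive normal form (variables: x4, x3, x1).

(NOT x4 AND NOT x3 AND x1) OR (NOT x4 AND x3 AND NOT x1) OR (x4 AND NOT x3 AND NOT x1) OR (x4 AND x3 AND x1)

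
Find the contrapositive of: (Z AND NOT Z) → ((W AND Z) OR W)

Contrapositive: NOT ((W AND Z) OR W) → NOT (Z AND NOT Z)
Note: A statement and its contrapositive are logically equivalent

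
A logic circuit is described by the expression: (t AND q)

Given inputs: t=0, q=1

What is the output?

Substituting: (0 AND 1)
= 0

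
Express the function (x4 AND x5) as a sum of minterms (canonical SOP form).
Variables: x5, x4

Σm(3) = (x5 AND x4)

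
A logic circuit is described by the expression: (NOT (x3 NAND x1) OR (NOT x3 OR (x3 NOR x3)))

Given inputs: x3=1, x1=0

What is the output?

Substituting: (NOT (1 NAND 0) OR (NOT 1 OR (1 NOR 1)))
= 0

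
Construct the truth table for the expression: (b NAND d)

d | b | Output
--------------
0 | 0 | 1
0 | 1 | 1
1 | 0 | 1
1 | 1 | 0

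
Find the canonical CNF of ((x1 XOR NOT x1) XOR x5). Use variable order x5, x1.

(NOT x5 OR x1) AND (NOT x5 OR NOT x1)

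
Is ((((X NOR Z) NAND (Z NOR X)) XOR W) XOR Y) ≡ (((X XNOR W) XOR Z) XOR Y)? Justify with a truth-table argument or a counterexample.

No. Counterexample: with W=0, Z=0, Y=0, X=0, Expression 1 = 0 but Expression 2 = 1.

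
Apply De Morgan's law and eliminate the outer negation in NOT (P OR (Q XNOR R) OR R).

NOT P AND NOT (Q XNOR R) AND NOT R
De Morgan's: NOT(OR of terms) = AND of negations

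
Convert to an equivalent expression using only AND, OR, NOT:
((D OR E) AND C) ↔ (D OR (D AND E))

(((D OR E) AND C) AND (D OR (D AND E))) OR (NOT ((D OR E) AND C) AND NOT (D OR (D AND E)))
(Biconditional = both true or both false)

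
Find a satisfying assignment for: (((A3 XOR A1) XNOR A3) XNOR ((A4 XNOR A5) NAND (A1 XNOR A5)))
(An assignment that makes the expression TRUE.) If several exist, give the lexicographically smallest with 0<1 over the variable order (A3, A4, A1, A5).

A3=0, A4=0, A1=0, A5=1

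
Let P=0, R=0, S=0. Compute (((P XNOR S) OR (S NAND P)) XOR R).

Substituting: (((0 XNOR 0) OR (0 NAND 0)) XOR 0)
= 1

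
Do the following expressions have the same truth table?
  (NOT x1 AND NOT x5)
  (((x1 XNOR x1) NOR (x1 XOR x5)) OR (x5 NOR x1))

Yes, they are equivalent — the two output columns agree on all 4 assignments:
x1 | x5 | Expression 1 | Expression 2
-------------------------------------
0 | 0 | 1 | 1
0 | 1 | 0 | 0
1 | 0 | 0 | 0
1 | 1 | 0 | 0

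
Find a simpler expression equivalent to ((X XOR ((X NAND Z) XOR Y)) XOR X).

By XOR self-cancellation ((E XOR v) XOR v = E):
= ((X NAND Z) XOR Y)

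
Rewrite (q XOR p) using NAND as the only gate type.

((q NAND (q NAND p)) NAND (p NAND (q NAND p)))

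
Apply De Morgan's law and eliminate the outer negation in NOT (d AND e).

NOT d OR NOT e
De Morgan's: NOT(AND of terms) = OR of negations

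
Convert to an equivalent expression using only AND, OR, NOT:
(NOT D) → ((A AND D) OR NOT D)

D OR ((A AND D) OR NOT D)
(Implication elimination: A → B = NOT A OR B)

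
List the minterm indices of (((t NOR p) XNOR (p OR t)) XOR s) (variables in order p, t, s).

Σm(1, 3, 5, 7) = (NOT p AND NOT t AND s) OR (NOT p AND t AND s) OR (p AND NOT t AND s) OR (p AND t AND s)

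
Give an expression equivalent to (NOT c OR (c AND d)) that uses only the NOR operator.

(((c NOR c) NOR ((c NOR c) NOR (d NOR d))) NOR ((c NOR c) NOR ((c NOR c) NOR (d NOR d))))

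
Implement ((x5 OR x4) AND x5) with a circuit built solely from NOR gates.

((((x5 NOR x4) NOR (x5 NOR x4)) NOR ((x5 NOR x4) NOR (x5 NOR x4))) NOR (x5 NOR x5))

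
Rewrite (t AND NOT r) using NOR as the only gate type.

((t NOR t) NOR ((r NOR r) NOR (r NOR r)))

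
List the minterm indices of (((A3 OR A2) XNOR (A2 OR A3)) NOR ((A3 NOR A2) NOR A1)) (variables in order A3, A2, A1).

Σm() = FALSE (no minterms)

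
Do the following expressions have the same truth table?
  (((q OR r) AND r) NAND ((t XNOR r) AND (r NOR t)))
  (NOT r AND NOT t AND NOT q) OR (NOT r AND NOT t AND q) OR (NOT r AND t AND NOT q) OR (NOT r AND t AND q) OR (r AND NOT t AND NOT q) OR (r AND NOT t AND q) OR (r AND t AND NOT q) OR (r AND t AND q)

Yes, they are equivalent — the two output columns agree on all 8 assignments:
r | t | q | Expression 1 | Expression 2
---------------------------------------
0 | 0 | 0 | 1 | 1
0 | 0 | 1 | 1 | 1
0 | 1 | 0 | 1 | 1
0 | 1 | 1 | 1 | 1
1 | 0 | 0 | 1 | 1
1 | 0 | 1 | 1 | 1
1 | 1 | 0 | 1 | 1
1 | 1 | 1 | 1 | 1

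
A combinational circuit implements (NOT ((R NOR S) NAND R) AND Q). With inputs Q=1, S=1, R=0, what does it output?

Substituting: (NOT ((0 NOR 1) NAND 0) AND 1)
= 0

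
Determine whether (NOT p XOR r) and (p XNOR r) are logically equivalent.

Yes, they are equivalent — the two output columns agree on all 4 assignments:
p | r | Expression 1 | Expression 2
-----------------------------------
0 | 0 | 1 | 1
0 | 1 | 0 | 0
1 | 0 | 0 | 0
1 | 1 | 1 | 1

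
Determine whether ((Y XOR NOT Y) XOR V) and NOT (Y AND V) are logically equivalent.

No. Counterexample: with V=1, Y=0, Expression 1 = 0 but Expression 2 = 1.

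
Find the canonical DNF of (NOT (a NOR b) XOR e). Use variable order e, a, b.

(NOT e AND NOT a AND b) OR (NOT e AND a AND NOT b) OR (NOT e AND a AND b) OR (e AND NOT a AND NOT b)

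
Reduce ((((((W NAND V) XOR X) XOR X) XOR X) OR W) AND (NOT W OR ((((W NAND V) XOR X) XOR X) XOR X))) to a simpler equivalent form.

By distribution ((E OR v) AND (E OR NOT v) = E) then XOR self-cancellation ((E XOR v) XOR v = E):
= ((W NAND V) XOR X)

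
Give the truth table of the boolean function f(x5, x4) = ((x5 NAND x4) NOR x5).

x5 | x4 | Output
----------------
0 | 0 | 0
0 | 1 | 0
1 | 0 | 0
1 | 1 | 0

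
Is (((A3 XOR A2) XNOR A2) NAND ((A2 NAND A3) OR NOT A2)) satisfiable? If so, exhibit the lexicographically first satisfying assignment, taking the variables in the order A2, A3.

A2=0, A3=1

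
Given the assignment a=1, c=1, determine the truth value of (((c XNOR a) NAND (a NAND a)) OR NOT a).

Substituting: (((1 XNOR 1) NAND (1 NAND 1)) OR NOT 1)
= 1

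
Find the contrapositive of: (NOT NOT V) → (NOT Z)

Contrapositive: Z → NOT V
Note: A statement and its contrapositive are logically equivalent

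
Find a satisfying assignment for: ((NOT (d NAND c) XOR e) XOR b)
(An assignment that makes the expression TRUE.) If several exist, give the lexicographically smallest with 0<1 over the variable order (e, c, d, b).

e=0, c=0, d=0, b=1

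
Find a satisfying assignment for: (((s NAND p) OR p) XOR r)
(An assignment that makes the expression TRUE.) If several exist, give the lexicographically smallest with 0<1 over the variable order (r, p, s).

r=0, p=0, s=0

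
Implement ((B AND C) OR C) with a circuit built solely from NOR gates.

((((B NOR B) NOR (C NOR C)) NOR C) NOR (((B NOR B) NOR (C NOR C)) NOR C))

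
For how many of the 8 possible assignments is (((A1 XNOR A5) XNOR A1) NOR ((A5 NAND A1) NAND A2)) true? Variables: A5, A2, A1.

Satisfying assignments: (0,1,0), (0,1,1)
Count: 2 out of 8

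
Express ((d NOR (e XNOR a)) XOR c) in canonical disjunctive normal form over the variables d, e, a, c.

(NOT d AND NOT e AND NOT a AND c) OR (NOT d AND NOT e AND a AND NOT c) OR (NOT d AND e AND NOT a AND NOT c) OR (NOT d AND e AND a AND c) OR (d AND NOT e AND NOT a AND c) OR (d AND NOT e AND a AND c) OR (d AND e AND NOT a AND c) OR (d AND e AND a AND c)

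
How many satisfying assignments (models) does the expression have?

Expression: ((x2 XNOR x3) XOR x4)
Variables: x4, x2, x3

Satisfying assignments: (0,0,0), (0,1,1), (1,0,1), (1,1,0)
Count: 4 out of 8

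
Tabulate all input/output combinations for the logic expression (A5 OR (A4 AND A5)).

A5 | A4 | Output
----------------
0 | 0 | 0
0 | 1 | 0
1 | 0 | 1
1 | 1 | 1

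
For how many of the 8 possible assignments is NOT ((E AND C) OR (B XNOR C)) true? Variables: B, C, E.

Satisfying assignments: (0,1,0), (1,0,0), (1,0,1)
Count: 3 out of 8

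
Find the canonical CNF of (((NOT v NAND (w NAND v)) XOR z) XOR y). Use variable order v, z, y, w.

(v OR z OR y OR w) AND (v OR z OR y OR NOT w) AND (v OR NOT z OR NOT y OR w) AND (v OR NOT z OR NOT y OR NOT w) AND (NOT v OR z OR NOT y OR w) AND (NOT v OR z OR NOT y OR NOT w) AND (NOT v OR NOT z OR y OR w) AND (NOT v OR NOT z OR y OR NOT w)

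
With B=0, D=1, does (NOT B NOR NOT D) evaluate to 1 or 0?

Substituting: (NOT 0 NOR NOT 1)
= 0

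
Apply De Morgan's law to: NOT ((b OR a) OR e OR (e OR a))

NOT (b OR a) AND NOT e AND NOT (e OR a)
De Morgan's: NOT(OR of terms) = AND of negations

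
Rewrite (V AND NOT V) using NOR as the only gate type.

((V NOR V) NOR ((V NOR V) NOR (V NOR V)))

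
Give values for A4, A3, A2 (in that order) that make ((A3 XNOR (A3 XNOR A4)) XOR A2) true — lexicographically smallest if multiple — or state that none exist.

A4=0, A3=0, A2=1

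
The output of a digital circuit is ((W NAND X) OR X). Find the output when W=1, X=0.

Substituting: ((1 NAND 0) OR 0)
= 1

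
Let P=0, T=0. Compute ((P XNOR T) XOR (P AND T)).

Substituting: ((0 XNOR 0) XOR (0 AND 0))
= 1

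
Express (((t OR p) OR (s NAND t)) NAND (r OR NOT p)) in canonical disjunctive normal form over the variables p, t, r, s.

(p AND NOT t AND NOT r AND NOT s) OR (p AND NOT t AND NOT r AND s) OR (p AND t AND NOT r AND NOT s) OR (p AND t AND NOT r AND s)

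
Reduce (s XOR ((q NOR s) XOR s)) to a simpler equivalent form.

By XOR self-cancellation ((E XOR v) XOR v = E):
= (q NOR s)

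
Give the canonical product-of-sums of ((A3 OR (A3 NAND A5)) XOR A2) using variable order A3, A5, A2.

ΠM(1, 3, 5, 7) = (A3 OR A5 OR NOT A2) AND (A3 OR NOT A5 OR NOT A2) AND (NOT A3 OR A5 OR NOT A2) AND (NOT A3 OR NOT A5 OR NOT A2)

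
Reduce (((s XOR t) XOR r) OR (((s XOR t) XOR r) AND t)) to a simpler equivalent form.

By absorption (E OR (E AND v) = E):
= ((s XOR t) XOR r)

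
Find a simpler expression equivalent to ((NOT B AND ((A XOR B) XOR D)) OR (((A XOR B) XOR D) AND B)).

By distribution ((E AND v) OR (E AND NOT v) = E):
= ((A XOR B) XOR D)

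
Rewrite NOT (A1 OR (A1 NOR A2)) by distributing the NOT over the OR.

NOT A1 AND NOT (A1 NOR A2)
De Morgan's: NOT(OR of terms) = AND of negations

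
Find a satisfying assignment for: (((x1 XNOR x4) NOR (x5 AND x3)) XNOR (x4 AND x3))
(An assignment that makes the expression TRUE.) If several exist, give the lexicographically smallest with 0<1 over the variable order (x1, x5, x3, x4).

x1=0, x5=0, x3=0, x4=0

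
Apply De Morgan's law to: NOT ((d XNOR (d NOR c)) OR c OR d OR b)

NOT (d XNOR (d NOR c)) AND NOT c AND NOT d AND NOT b
De Morgan's: NOT(OR of terms) = AND of negations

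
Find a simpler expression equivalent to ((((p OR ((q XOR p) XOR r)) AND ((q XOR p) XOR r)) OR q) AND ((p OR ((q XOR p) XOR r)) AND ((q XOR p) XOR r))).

By absorption (E AND (E OR v) = E) then absorption (E AND (E OR v) = E):
= ((q XOR p) XOR r)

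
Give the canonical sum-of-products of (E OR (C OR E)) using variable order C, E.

Σm(1, 2, 3) = (NOT C AND E) OR (C AND NOT E) OR (C AND E)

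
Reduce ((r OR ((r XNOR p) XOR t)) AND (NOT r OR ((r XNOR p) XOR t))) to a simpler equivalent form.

By distribution ((E OR v) AND (E OR NOT v) = E):
= ((r XNOR p) XOR t)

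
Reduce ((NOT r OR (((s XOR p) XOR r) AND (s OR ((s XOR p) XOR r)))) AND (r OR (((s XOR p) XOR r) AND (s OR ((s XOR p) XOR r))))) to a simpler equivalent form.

By distribution ((E OR v) AND (E OR NOT v) = E) then absorption (E AND (E OR v) = E):
= ((s XOR p) XOR r)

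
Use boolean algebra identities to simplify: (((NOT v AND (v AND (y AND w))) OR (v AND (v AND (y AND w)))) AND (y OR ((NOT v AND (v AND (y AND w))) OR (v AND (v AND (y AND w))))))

By absorption (E AND (E OR v) = E) then distribution ((E AND v) OR (E AND NOT v) = E):
= (v AND (y AND w))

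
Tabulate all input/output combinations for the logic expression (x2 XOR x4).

x2 | x4 | Output
----------------
0 | 0 | 0
0 | 1 | 1
1 | 0 | 1
1 | 1 | 0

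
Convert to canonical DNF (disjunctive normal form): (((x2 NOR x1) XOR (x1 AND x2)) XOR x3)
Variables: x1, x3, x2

(NOT x1 AND NOT x3 AND NOT x2) OR (NOT x1 AND x3 AND x2) OR (x1 AND NOT x3 AND x2) OR (x1 AND x3 AND NOT x2)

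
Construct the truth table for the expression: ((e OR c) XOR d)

d | e | c | Output
------------------
0 | 0 | 0 | 0
0 | 0 | 1 | 1
0 | 1 | 0 | 1
0 | 1 | 1 | 1
1 | 0 | 0 | 1
1 | 0 | 1 | 0
1 | 1 | 0 | 0
1 | 1 | 1 | 0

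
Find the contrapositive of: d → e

Contrapositive: NOT e → NOT d
Note: A statement and its contrapositive are logically equivalent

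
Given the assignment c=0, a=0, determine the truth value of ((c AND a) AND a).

Substituting: ((0 AND 0) AND 0)
= 0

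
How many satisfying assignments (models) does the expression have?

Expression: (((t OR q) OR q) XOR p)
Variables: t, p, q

Satisfying assignments: (0,0,1), (0,1,0), (1,0,0), (1,0,1)
Count: 4 out of 8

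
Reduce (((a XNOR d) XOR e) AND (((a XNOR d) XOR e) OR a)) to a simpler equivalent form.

By absorption (E AND (E OR v) = E):
= ((a XNOR d) XOR e)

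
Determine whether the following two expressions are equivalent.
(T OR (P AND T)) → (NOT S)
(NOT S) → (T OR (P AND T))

No, Converse is not equivalent to original (counterexample: S=0, T=0, P=0)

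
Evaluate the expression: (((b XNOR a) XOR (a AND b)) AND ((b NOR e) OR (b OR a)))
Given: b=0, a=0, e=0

Substituting: (((0 XNOR 0) XOR (0 AND 0)) AND ((0 NOR 0) OR (0 OR 0)))
= 1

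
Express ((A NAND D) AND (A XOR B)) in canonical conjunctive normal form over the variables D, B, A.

(D OR B OR A) AND (D OR NOT B OR NOT A) AND (NOT D OR B OR A) AND (NOT D OR B OR NOT A) AND (NOT D OR NOT B OR NOT A)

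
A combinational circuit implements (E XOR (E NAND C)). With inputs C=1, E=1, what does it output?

Substituting: (1 XOR (1 NAND 1))
= 1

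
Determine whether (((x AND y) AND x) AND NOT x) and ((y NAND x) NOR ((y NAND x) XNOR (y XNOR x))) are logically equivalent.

No. Counterexample: with y=1, x=1, Expression 1 = 0 but Expression 2 = 1.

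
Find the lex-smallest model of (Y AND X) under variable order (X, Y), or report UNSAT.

X=1, Y=1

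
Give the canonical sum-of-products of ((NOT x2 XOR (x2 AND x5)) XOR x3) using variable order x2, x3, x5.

Σm(0, 1, 5, 6) = (NOT x2 AND NOT x3 AND NOT x5) OR (NOT x2 AND NOT x3 AND x5) OR (x2 AND NOT x3 AND x5) OR (x2 AND x3 AND NOT x5)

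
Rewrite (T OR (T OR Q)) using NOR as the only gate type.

((T NOR ((T NOR Q) NOR (T NOR Q))) NOR (T NOR ((T NOR Q) NOR (T NOR Q))))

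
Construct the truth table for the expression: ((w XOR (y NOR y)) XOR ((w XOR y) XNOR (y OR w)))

y | w | Output
--------------
0 | 0 | 0
0 | 1 | 1
1 | 0 | 1
1 | 1 | 1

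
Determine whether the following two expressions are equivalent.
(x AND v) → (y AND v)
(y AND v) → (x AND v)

No, Converse is not equivalent to original (counterexample: y=0, x=1, v=1)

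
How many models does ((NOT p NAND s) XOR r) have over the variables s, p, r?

Satisfying assignments: (0,0,0), (0,1,0), (1,0,1), (1,1,0)
Count: 4 out of 8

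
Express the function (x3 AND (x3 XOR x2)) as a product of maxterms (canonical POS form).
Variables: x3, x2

ΠM(0, 1, 3) = (x3 OR x2) AND (x3 OR NOT x2) AND (NOT x3 OR NOT x2)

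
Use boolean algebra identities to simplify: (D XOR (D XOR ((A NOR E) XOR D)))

By XOR self-cancellation ((E XOR v) XOR v = E):
= ((A NOR E) XOR D)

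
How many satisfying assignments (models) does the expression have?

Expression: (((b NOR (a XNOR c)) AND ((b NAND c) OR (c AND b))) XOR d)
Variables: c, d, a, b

Satisfying assignments: (0,0,1,0), (0,1,0,0), (0,1,0,1), (0,1,1,1), (1,0,0,0), (1,1,0,1), (1,1,1,0), (1,1,1,1)
Count: 8 out of 16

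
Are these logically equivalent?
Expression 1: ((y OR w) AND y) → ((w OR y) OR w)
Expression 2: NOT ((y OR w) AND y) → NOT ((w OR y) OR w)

No, Inverse is not equivalent to original (counterexample: y=0, w=1)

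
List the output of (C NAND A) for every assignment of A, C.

A | C | Output
--------------
0 | 0 | 1
0 | 1 | 1
1 | 0 | 1
1 | 1 | 0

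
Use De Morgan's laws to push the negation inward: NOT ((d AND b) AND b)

NOT (d AND b) OR NOT b
De Morgan's: NOT(AND of terms) = OR of negations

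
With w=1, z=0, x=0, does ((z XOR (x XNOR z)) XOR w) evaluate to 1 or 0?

Substituting: ((0 XOR (0 XNOR 0)) XOR 1)
= 0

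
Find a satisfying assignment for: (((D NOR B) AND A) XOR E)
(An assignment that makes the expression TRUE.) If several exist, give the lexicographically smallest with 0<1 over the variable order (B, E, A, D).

B=0, E=0, A=1, D=0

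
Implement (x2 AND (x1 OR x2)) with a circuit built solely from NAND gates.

((x2 NAND ((x1 NAND x1) NAND (x2 NAND x2))) NAND (x2 NAND ((x1 NAND x1) NAND (x2 NAND x2))))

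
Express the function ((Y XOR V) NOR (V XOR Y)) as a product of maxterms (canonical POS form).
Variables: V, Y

ΠM(1, 2) = (V OR NOT Y) AND (NOT V OR Y)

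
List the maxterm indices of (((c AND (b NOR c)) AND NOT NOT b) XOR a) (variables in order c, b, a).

ΠM(0, 2, 4, 6) = (c OR b OR a) AND (c OR NOT b OR a) AND (NOT c OR b OR a) AND (NOT c OR NOT b OR a)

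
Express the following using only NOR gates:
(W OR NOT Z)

((W NOR (Z NOR Z)) NOR (W NOR (Z NOR Z)))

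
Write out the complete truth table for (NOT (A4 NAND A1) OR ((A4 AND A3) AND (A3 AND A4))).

A1 | A3 | A4 | Output
---------------------
0 | 0 | 0 | 0
0 | 0 | 1 | 0
0 | 1 | 0 | 0
0 | 1 | 1 | 1
1 | 0 | 0 | 0
1 | 0 | 1 | 1
1 | 1 | 0 | 0
1 | 1 | 1 | 1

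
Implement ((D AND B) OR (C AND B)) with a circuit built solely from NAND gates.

((((D NAND B) NAND (D NAND B)) NAND ((D NAND B) NAND (D NAND B))) NAND (((C NAND B) NAND (C NAND B)) NAND ((C NAND B) NAND (C NAND B))))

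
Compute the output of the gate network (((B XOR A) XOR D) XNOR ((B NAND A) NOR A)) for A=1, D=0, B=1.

Substituting: (((1 XOR 1) XOR 0) XNOR ((1 NAND 1) NOR 1))
= 1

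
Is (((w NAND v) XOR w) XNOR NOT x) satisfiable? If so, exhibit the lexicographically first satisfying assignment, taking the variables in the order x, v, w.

x=0, v=0, w=0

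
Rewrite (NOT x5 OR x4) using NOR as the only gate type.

(((x5 NOR x5) NOR x4) NOR ((x5 NOR x5) NOR x4))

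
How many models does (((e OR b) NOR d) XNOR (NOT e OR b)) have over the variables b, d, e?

Satisfying assignments: (0,0,0), (0,0,1), (0,1,1)
Count: 3 out of 8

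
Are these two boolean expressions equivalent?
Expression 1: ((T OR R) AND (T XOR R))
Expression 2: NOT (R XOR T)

No. Counterexample: with R=0, T=0, Expression 1 = 0 but Expression 2 = 1.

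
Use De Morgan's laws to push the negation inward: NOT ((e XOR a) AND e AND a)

NOT (e XOR a) OR NOT e OR NOT a
De Morgan's: NOT(AND of terms) = OR of negations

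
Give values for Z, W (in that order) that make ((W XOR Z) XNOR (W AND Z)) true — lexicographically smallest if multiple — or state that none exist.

Z=0, W=0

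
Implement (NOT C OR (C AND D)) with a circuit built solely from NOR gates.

(((C NOR C) NOR ((C NOR C) NOR (D NOR D))) NOR ((C NOR C) NOR ((C NOR C) NOR (D NOR D))))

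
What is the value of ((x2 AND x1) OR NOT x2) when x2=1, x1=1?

Substituting: ((1 AND 1) OR NOT 1)
= 1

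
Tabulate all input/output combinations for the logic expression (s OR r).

r | s | Output
--------------
0 | 0 | 0
0 | 1 | 1
1 | 0 | 1
1 | 1 | 1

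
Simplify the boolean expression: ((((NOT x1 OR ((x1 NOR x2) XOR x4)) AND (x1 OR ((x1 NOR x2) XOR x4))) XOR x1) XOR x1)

By XOR self-cancellation ((E XOR v) XOR v = E) then distribution ((E OR v) AND (E OR NOT v) = E):
= ((x1 NOR x2) XOR x4)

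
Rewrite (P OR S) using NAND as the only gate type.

((P NAND P) NAND (S NAND S))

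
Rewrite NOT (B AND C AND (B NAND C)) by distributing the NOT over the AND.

NOT B OR NOT C OR NOT (B NAND C)
De Morgan's: NOT(AND of terms) = OR of negations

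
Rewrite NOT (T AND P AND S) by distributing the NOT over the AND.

NOT T OR NOT P OR NOT S
De Morgan's: NOT(AND of terms) = OR of negations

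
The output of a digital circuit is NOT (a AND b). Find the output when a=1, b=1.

Substituting: NOT (1 AND 1)
= 0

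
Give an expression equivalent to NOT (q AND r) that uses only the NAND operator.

(((q NAND r) NAND (q NAND r)) NAND ((q NAND r) NAND (q NAND r)))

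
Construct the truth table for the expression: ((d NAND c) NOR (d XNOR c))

d | c | Output
--------------
0 | 0 | 0
0 | 1 | 0
1 | 0 | 0
1 | 1 | 0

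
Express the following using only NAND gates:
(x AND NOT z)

((x NAND (z NAND z)) NAND (x NAND (z NAND z)))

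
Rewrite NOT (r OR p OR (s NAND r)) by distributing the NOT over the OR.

NOT r AND NOT p AND NOT (s NAND r)
De Morgan's: NOT(OR of terms) = AND of negations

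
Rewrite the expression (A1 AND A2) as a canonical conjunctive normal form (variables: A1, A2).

(A1 OR A2) AND (A1 OR NOT A2) AND (NOT A1 OR A2)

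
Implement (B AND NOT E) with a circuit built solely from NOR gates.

((B NOR B) NOR ((E NOR E) NOR (E NOR E)))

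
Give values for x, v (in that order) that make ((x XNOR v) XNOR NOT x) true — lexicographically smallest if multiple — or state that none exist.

x=0, v=0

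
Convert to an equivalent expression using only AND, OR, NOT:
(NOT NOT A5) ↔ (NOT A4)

((NOT NOT A5) AND (NOT A4)) OR (NOT A5 AND A4)
(Biconditional = both true or both false)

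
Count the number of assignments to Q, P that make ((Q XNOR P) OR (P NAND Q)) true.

Satisfying assignments: (0,0), (0,1), (1,0), (1,1)
Count: 4 out of 4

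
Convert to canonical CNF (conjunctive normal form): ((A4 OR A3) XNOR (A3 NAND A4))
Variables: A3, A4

(A3 OR A4) AND (NOT A3 OR NOT A4)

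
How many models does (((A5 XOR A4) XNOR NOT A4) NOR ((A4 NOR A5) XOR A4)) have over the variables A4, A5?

No assignment satisfies the expression.
Count: 0 out of 4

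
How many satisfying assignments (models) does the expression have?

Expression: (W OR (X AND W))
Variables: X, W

Satisfying assignments: (0,1), (1,1)
Count: 2 out of 4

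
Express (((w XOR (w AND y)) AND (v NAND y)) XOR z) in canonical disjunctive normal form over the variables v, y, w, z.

(NOT v AND NOT y AND NOT w AND z) OR (NOT v AND NOT y AND w AND NOT z) OR (NOT v AND y AND NOT w AND z) OR (NOT v AND y AND w AND z) OR (v AND NOT y AND NOT w AND z) OR (v AND NOT y AND w AND NOT z) OR (v AND y AND NOT w AND z) OR (v AND y AND w AND z)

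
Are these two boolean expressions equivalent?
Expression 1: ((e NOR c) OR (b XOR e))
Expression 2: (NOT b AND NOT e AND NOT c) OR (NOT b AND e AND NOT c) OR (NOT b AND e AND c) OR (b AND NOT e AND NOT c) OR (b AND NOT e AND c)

Yes, they are equivalent — the two output columns agree on all 8 assignments:
b | e | c | Expression 1 | Expression 2
---------------------------------------
0 | 0 | 0 | 1 | 1
0 | 0 | 1 | 0 | 0
0 | 1 | 0 | 1 | 1
0 | 1 | 1 | 1 | 1
1 | 0 | 0 | 1 | 1
1 | 0 | 1 | 1 | 1
1 | 1 | 0 | 0 | 0
1 | 1 | 1 | 0 | 0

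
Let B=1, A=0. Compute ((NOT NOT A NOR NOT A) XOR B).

Substituting: ((NOT NOT 0 NOR NOT 0) XOR 1)
= 1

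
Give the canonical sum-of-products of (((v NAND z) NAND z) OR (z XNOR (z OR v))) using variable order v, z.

Σm(0, 1, 2, 3) = (NOT v AND NOT z) OR (NOT v AND z) OR (v AND NOT z) OR (v AND z)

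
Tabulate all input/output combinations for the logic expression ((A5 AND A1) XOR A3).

A3 | A5 | A1 | Output
---------------------
0 | 0 | 0 | 0
0 | 0 | 1 | 0
0 | 1 | 0 | 0
0 | 1 | 1 | 1
1 | 0 | 0 | 1
1 | 0 | 1 | 1
1 | 1 | 0 | 1
1 | 1 | 1 | 0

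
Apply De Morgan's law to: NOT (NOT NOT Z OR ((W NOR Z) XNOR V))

NOT Z AND NOT ((W NOR Z) XNOR V)
De Morgan's: NOT(OR of terms) = AND of negations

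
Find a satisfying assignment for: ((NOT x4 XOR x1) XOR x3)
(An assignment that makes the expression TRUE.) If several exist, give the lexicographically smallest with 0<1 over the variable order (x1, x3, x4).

x1=0, x3=0, x4=0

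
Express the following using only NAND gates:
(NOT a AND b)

(((a NAND a) NAND b) NAND ((a NAND a) NAND b))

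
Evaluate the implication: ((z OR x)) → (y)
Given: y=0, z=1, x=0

Antecedent ((z OR x)) = 1; consequent (y) = 0.
1 → 0 = 0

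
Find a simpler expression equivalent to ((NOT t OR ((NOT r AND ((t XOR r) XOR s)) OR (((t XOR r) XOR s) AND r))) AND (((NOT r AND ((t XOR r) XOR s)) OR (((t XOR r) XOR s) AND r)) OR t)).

By distribution ((E OR v) AND (E OR NOT v) = E) then distribution ((E AND v) OR (E AND NOT v) = E):
= ((t XOR r) XOR s)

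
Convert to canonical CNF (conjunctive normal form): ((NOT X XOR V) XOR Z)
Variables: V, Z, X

(V OR Z OR NOT X) AND (V OR NOT Z OR X) AND (NOT V OR Z OR X) AND (NOT V OR NOT Z OR NOT X)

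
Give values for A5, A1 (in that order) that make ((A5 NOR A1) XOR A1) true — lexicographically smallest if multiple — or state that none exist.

A5=0, A1=0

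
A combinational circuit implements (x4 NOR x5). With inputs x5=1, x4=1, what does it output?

Substituting: (1 NOR 1)
= 0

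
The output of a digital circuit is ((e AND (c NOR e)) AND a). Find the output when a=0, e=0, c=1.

Substituting: ((0 AND (1 NOR 0)) AND 0)
= 0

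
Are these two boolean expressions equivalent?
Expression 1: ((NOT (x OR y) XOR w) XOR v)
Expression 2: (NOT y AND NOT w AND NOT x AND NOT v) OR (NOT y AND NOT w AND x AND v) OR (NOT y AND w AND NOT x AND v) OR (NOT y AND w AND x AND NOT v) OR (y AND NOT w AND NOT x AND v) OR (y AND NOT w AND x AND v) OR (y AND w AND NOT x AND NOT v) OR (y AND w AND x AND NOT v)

Yes, they are equivalent — the two output columns agree on all 16 assignments:
y | w | x | v | Expression 1 | Expression 2
-------------------------------------------
0 | 0 | 0 | 0 | 1 | 1
0 | 0 | 0 | 1 | 0 | 0
0 | 0 | 1 | 0 | 0 | 0
0 | 0 | 1 | 1 | 1 | 1
0 | 1 | 0 | 0 | 0 | 0
0 | 1 | 0 | 1 | 1 | 1
0 | 1 | 1 | 0 | 1 | 1
0 | 1 | 1 | 1 | 0 | 0
1 | 0 | 0 | 0 | 0 | 0
1 | 0 | 0 | 1 | 1 | 1
1 | 0 | 1 | 0 | 0 | 0
1 | 0 | 1 | 1 | 1 | 1
1 | 1 | 0 | 0 | 1 | 1
1 | 1 | 0 | 1 | 0 | 0
1 | 1 | 1 | 0 | 1 | 1
1 | 1 | 1 | 1 | 0 | 0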